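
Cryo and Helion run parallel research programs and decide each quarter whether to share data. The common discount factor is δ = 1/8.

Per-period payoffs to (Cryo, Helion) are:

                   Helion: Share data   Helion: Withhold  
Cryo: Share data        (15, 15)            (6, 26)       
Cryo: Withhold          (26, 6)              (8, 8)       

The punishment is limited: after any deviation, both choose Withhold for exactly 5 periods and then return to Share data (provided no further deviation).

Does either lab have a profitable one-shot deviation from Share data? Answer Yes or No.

A one-shot deviation gives 26 now, then 8 for 5 periods, then back to 15.
Gain from deviating: (26−15) today; loss: (15−8) in each of the next 5 periods.
No-deviation condition: (15−8)(δ+…+δ^5) ≥ 26−15, i.e. δ+…+δ^5 ≥ 11/7.
At δ = 1/8: δ+…+δ^5 = 0.1429 < 1.5714.
So cooperation is not sustainable.

Yes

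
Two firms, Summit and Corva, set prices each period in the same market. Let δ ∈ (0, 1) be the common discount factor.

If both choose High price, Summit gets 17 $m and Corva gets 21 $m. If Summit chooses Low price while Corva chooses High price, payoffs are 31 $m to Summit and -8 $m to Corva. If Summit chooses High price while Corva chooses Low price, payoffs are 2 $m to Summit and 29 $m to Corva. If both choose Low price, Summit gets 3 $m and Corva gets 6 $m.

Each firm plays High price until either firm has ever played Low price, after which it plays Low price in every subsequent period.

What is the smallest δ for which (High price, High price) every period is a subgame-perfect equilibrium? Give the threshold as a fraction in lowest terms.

Summit: cooperation gives 17 each period; deviation gives 31 once then 3 forever.
  17/(1−δ) ≥ 31 + 3δ/(1−δ) ⇒ δ ≥ 14/28 = 1/2.
Corva: cooperation gives 21 each period; deviation gives 29 once then 6 forever.
  δ ≥ 8/23.
Both must hold, so the binding constraint is Summit's: δ ≥ 1/2.

1/2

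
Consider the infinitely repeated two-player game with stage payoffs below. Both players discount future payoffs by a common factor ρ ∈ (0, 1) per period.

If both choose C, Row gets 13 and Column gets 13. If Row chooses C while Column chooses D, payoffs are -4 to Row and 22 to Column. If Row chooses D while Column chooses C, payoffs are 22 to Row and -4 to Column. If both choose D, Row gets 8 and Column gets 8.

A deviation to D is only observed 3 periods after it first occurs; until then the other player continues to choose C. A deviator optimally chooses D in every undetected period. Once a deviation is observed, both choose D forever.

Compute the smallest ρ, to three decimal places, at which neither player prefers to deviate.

Deviating for the 3 undetected periods gains 22−13 = 9 per period over cooperation, then loses 13−8 = 5 per period forever once punishment starts.
Gain: 9(1 + ρ + … + ρ^2); loss: 5·ρ^3/(1−ρ).
No profitable deviation ⇔ 9(1−ρ^3) ≤ 5·ρ^3, i.e. ρ^3 ≥ 9/(9+5) = 9/14.
Hence ρ ≥ (9/14)^(1/3) ≈ 0.863.

0.863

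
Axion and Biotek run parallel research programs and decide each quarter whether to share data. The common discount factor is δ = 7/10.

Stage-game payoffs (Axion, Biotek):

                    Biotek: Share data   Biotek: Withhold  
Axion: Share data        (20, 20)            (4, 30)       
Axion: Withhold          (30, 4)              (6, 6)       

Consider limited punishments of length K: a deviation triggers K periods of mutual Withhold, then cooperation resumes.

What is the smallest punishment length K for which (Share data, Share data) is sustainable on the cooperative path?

IC: δ(1−δ^K)/(1−δ) ≥ (30−20)/(20−6) = 5/7.
With δ = 7/10: need 1 − δ^K ≥ 5/7·(1−7/10)/(7/10), i.e. δ^K ≤ 0.6939.
Since (7/10)^1 = 0.7000 and (7/10)^2 = 0.4900, the smallest such K is 2.

2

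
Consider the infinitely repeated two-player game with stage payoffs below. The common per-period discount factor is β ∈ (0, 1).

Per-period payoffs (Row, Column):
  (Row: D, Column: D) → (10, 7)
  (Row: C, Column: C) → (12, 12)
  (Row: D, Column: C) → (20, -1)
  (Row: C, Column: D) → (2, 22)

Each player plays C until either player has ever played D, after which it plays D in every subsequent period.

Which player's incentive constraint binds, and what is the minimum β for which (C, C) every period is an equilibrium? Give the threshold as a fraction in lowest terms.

Row's threshold: (20−12)/(20−10) = 4/5.
Column's threshold: (22−12)/(22−7) = 2/3.
4/5 > 2/3, so Row binds and β* = 4/5.

Row; β ≥ 4/5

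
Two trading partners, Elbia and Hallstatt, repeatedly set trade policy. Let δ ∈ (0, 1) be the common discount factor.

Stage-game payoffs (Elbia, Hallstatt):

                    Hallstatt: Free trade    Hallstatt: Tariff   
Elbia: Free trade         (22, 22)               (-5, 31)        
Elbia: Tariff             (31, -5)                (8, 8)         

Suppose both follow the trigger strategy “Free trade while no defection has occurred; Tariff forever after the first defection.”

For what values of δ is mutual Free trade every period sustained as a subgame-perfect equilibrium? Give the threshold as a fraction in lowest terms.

9/23

22/(1−δ) ≥ 31 + 8δ/(1−δ)
22 ≥ 31 − 23δ
δ ≥ 9/23.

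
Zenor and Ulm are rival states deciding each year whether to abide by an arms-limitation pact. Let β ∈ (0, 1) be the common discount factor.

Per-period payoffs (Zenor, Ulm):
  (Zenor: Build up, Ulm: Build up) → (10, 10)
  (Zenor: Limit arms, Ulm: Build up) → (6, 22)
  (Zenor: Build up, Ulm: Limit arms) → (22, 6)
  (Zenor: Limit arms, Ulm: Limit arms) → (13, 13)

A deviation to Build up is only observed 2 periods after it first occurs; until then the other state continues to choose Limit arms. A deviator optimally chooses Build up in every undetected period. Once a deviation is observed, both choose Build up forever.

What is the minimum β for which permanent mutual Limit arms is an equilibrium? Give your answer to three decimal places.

0.866

Deviating for the 2 undetected periods gains 22−13 = 9 per period over cooperation, then loses 13−10 = 3 per period forever once punishment starts.
Gain: 9(1 + β + … + β^1); loss: 3·β^2/(1−β).
No profitable deviation ⇔ 9(1−β^2) ≤ 3·β^2, i.e. β^2 ≥ 9/(9+3) = 3/4.
Hence β ≥ (3/4)^(1/2) ≈ 0.866.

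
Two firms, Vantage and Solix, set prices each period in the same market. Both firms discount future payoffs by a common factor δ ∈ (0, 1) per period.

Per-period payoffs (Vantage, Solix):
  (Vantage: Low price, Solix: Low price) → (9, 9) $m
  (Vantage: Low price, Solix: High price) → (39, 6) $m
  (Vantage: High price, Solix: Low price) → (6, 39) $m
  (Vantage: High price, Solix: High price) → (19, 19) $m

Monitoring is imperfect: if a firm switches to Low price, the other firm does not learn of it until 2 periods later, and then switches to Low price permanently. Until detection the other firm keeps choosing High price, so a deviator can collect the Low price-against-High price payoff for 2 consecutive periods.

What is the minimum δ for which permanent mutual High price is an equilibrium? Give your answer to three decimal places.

0.816

Deviating for the 2 undetected periods gains 39−19 = 20 per period over cooperation, then loses 19−9 = 10 per period forever once punishment starts.
Gain: 20(1 + δ + … + δ^1); loss: 10·δ^2/(1−δ).
No profitable deviation ⇔ 20(1−δ^2) ≤ 10·δ^2, i.e. δ^2 ≥ 20/(20+10) = 2/3.
Hence δ ≥ (2/3)^(1/2) ≈ 0.816.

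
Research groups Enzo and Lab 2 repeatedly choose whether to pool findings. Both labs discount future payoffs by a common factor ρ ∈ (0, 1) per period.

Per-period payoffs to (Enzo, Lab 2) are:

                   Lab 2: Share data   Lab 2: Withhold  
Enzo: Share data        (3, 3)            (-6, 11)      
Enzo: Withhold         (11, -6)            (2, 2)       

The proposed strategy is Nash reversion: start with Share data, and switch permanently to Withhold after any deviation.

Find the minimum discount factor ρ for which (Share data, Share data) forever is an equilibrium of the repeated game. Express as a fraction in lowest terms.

8/9

Under grim trigger the critical discount factor is (T−C)/(T−P) with T = 11, C = 3, P = 2.
ρ* = (11−3)/(11−2) = 8/9.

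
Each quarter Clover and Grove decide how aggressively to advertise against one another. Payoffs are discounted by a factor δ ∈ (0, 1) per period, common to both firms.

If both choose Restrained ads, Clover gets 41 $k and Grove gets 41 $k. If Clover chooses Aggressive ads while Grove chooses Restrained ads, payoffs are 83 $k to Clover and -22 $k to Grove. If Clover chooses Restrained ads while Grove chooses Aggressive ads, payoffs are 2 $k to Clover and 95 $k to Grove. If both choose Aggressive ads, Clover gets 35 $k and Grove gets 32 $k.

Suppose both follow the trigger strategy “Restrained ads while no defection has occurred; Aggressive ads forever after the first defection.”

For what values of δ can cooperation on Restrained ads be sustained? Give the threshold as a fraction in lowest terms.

Clover: cooperation gives 41 each period; deviation gives 83 once then 35 forever.
  41/(1−δ) ≥ 83 + 35δ/(1−δ) ⇒ δ ≥ 42/48 = 7/8.
Grove: cooperation gives 41 each period; deviation gives 95 once then 32 forever.
  δ ≥ 54/63 = 6/7.
Both must hold, so the binding constraint is Clover's: δ ≥ 7/8.

7/8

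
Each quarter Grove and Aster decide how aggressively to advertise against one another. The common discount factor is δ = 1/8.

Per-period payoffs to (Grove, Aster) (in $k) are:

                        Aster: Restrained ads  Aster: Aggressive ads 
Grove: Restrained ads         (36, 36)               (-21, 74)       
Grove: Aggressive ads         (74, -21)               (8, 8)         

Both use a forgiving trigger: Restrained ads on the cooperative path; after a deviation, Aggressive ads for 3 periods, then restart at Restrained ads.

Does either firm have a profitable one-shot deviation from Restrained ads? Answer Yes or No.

IC: δ+…+δ^3 ≥ (74−36)/(36−8) = 19/14.
At δ = 1/8: partial sum = 0.1426 < 1.3571. Cooperation not sustainable.

Yes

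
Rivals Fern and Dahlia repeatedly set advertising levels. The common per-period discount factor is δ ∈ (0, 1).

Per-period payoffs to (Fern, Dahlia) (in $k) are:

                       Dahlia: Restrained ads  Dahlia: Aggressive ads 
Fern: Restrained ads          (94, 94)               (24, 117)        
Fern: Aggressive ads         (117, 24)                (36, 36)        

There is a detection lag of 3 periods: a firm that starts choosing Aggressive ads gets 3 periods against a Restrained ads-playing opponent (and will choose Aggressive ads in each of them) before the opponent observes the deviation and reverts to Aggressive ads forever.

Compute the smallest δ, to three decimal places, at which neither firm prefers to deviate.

0.657

Deviating for the 3 undetected periods gains 117−94 = 23 per period over cooperation, then loses 94−36 = 58 per period forever once punishment starts.
Gain: 23(1 + δ + … + δ^2); loss: 58·δ^3/(1−δ).
No profitable deviation ⇔ 23(1−δ^3) ≤ 58·δ^3, i.e. δ^3 ≥ 23/(23+58) = 23/81.
Hence δ ≥ (23/81)^(1/3) ≈ 0.657.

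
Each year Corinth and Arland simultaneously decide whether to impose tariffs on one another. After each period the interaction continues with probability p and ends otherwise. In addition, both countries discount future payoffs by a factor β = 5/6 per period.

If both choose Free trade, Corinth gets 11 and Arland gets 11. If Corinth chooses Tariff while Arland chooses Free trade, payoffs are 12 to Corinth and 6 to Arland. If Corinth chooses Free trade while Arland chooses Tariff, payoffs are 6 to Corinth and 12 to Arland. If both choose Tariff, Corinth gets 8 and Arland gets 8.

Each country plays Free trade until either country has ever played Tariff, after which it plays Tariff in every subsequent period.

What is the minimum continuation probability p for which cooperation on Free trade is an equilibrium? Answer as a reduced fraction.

Expected continuation weight on next period's payoff is β·p = 5/6·p, which plays the role of the discount factor.
Cooperation requires 5/6·p ≥ (12−11)/(12−8) = 1/4, hence p ≥ 3/10.

3/10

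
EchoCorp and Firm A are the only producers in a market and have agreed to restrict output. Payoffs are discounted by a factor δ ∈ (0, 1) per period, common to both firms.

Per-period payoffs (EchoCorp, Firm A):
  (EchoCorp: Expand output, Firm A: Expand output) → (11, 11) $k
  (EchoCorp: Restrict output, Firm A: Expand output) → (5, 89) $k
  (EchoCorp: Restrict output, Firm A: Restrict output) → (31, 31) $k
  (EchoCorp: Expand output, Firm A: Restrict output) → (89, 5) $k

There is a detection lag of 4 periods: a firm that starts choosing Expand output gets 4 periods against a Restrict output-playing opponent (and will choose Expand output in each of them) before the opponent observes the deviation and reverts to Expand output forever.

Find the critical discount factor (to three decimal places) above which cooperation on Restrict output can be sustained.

The best deviation is to choose Expand output for all 4 undetected periods, earning 89 each, then 11 forever once detected.
Deviation value: 89(1−δ^4)/(1−δ) + 11δ^4/(1−δ); cooperation value: 31/(1−δ).
IC: 31 ≥ 89(1−δ^4) + 11δ^4 = 89 − 78δ^4.
So δ^4 ≥ 58/78 = 29/39, giving δ ≥ (29/39)^(1/4) ≈ 0.929.

0.929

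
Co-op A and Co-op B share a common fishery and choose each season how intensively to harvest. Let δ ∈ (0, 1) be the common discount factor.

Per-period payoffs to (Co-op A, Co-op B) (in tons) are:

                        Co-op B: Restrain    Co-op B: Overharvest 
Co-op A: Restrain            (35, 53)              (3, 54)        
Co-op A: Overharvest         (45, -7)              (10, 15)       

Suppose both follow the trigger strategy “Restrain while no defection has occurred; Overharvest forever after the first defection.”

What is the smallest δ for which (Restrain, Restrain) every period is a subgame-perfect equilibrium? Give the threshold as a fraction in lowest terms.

2/7

Co-op A: cooperation gives 35 each period; deviation gives 45 once then 10 forever.
  35/(1−δ) ≥ 45 + 10δ/(1−δ) ⇒ δ ≥ 10/35 = 2/7.
Co-op B: cooperation gives 53 each period; deviation gives 54 once then 15 forever.
  δ ≥ 1/39.
Both must hold, so the binding constraint is Co-op A's: δ ≥ 2/7.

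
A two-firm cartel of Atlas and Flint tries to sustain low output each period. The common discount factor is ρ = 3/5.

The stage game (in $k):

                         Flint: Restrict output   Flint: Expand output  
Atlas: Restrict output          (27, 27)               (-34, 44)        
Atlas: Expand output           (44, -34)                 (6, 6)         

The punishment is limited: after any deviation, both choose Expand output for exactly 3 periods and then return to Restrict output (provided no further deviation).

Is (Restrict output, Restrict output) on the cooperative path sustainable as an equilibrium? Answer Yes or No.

A one-shot deviation gives 44 now, then 6 for 3 periods, then back to 27.
Gain from deviating: (44−27) today; loss: (27−6) in each of the next 3 periods.
No-deviation condition: (27−6)(ρ+…+ρ^3) ≥ 44−27, i.e. ρ+…+ρ^3 ≥ 17/21.
At ρ = 3/5: ρ+…+ρ^3 = 1.1760 ≥ 0.8095.
So cooperation is sustainable.

Yes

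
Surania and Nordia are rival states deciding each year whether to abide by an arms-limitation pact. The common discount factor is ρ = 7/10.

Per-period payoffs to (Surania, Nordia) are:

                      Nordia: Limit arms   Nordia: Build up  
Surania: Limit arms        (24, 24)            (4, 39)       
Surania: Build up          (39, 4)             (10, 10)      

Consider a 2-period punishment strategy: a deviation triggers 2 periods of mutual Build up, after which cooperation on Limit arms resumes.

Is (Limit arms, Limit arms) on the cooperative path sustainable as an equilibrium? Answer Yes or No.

Comparing payoff streams over the 3 periods until play realigns: cooperate → 24(1+ρ+…+ρ^2); deviate → 39 + 10(ρ+…+ρ^2).
Cooperation is sustained iff (24−10)(ρ+…+ρ^2) ≥ 39−24.
ρ+…+ρ^2 = 7/10·(1−(7/10)^2)/(1−7/10) = 1.1900, and (39−24)/(24−10) = 1.0714.
1.1900 ≥ 1.0714, so cooperation is sustainable.

Yes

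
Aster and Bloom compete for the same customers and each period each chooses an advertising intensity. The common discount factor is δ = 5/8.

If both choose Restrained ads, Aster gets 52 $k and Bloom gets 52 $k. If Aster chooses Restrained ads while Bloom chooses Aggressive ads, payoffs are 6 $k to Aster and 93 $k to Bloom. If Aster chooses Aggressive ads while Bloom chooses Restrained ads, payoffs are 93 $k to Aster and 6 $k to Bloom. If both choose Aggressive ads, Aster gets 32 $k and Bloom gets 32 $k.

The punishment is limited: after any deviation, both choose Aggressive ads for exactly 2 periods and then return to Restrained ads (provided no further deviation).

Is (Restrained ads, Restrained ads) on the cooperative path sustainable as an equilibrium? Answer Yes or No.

IC: δ+…+δ^2 ≥ (93−52)/(52−32) = 41/20.
At δ = 5/8: partial sum = 1.0156 < 2.0500. Cooperation not sustainable.

No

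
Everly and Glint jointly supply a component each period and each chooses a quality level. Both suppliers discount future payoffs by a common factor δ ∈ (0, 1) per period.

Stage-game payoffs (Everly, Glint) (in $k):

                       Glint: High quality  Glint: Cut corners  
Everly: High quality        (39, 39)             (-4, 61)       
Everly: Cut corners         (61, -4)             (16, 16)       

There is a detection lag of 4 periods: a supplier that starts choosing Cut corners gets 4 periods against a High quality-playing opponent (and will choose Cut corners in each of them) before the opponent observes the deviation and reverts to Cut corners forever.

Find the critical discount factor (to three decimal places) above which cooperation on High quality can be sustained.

A deviator earns 61 for 4 periods, then 16 forever; cooperating earns 39 forever. Multiplying the IC by (1−δ):
39 ≥ 61(1−δ^4) + 16δ^4, so 45·δ^4 ≥ 22 and δ^4 ≥ 22/45.
δ ≥ (22/45)^(1/4) ≈ 0.836.

0.836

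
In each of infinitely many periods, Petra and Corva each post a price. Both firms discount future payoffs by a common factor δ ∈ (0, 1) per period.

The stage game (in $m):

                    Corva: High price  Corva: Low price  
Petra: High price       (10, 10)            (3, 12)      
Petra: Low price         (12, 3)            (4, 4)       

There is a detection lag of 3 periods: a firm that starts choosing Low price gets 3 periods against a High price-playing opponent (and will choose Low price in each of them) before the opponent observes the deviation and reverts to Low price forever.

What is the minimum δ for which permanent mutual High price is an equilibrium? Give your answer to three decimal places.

Deviating for the 3 undetected periods gains 12−10 = 2 per period over cooperation, then loses 10−4 = 6 per period forever once punishment starts.
Gain: 2(1 + δ + … + δ^2); loss: 6·δ^3/(1−δ).
No profitable deviation ⇔ 2(1−δ^3) ≤ 6·δ^3, i.e. δ^3 ≥ 2/(2+6) = 1/4.
Hence δ ≥ (1/4)^(1/3) ≈ 0.630.

0.630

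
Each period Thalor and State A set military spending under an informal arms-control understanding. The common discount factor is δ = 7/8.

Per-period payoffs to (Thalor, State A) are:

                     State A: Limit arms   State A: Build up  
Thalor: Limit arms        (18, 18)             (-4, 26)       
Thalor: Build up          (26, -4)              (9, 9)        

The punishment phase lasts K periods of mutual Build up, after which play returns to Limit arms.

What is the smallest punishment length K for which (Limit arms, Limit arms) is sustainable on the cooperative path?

2

No profitable deviation requires (18−9)(δ+…+δ^K) ≥ 26−18, i.e. δ+…+δ^K ≥ 8/9 ≈ 0.8889.
With δ = 7/8, the partial sums are K=1: 0.8750, K=2: 1.6406.
K = 2 is the first length at which the sum reaches 0.8889.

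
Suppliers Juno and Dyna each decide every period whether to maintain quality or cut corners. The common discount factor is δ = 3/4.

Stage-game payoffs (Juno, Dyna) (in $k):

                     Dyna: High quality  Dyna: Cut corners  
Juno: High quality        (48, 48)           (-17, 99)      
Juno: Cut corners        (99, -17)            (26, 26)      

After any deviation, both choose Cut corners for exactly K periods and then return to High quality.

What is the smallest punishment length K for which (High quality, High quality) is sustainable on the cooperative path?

6

Need Σ_{k=1}^{K} δ^k ≥ (99−48)/(48−26) = 2.3182 at δ = 3/4.
At K = 5 the sum is 2.2881 < 2.3182; at K = 6 it is 2.4661 ≥ 2.3182.
So the minimum punishment length is K = 6.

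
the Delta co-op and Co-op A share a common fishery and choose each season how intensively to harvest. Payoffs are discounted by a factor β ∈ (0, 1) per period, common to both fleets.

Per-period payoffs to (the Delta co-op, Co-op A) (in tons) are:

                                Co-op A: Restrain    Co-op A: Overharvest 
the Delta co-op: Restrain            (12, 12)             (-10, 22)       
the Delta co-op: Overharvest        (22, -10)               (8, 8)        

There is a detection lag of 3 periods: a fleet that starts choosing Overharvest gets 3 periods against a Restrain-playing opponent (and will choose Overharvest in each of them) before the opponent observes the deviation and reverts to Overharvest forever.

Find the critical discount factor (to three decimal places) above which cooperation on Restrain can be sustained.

Deviating for the 3 undetected periods gains 22−12 = 10 per period over cooperation, then loses 12−8 = 4 per period forever once punishment starts.
Gain: 10(1 + β + … + β^2); loss: 4·β^3/(1−β).
No profitable deviation ⇔ 10(1−β^3) ≤ 4·β^3, i.e. β^3 ≥ 10/(10+4) = 5/7.
Hence β ≥ (5/7)^(1/3) ≈ 0.894.

0.894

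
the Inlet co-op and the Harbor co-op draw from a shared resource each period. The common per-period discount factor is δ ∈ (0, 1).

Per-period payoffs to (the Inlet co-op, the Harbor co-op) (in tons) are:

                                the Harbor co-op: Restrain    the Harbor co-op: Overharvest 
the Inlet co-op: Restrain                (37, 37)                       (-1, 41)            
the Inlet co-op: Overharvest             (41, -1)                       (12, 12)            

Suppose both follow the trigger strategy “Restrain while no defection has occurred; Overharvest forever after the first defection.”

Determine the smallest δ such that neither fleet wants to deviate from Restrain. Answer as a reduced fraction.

4/29

37/(1−δ) ≥ 41 + 12δ/(1−δ)
37 ≥ 41 − 29δ
δ ≥ 4/29.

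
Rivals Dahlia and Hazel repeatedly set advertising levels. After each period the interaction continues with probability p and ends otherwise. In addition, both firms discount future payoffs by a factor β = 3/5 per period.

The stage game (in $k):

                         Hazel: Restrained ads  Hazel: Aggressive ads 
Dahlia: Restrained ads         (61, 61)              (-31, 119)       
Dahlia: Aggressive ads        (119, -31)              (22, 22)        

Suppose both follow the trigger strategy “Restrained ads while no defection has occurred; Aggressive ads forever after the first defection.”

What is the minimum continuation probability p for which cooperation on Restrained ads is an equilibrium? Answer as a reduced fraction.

Expected continuation weight on next period's payoff is β·p = 3/5·p, which plays the role of the discount factor.
Cooperation requires 3/5·p ≥ (119−61)/(119−22) = 58/97, hence p ≥ 290/291.

290/291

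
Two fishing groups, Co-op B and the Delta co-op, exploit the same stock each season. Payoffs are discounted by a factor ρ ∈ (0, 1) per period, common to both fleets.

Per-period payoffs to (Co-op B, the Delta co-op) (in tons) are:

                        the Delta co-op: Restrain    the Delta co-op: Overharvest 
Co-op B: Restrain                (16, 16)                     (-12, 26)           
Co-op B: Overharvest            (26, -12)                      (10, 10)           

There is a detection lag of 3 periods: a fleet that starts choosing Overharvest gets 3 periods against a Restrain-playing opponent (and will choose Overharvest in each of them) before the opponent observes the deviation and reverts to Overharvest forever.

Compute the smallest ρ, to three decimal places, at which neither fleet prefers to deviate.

0.855

The best deviation is to choose Overharvest for all 3 undetected periods, earning 26 each, then 10 forever once detected.
Deviation value: 26(1−ρ^3)/(1−ρ) + 10ρ^3/(1−ρ); cooperation value: 16/(1−ρ).
IC: 16 ≥ 26(1−ρ^3) + 10ρ^3 = 26 − 16ρ^3.
So ρ^3 ≥ 10/16 = 5/8, giving ρ ≥ (5/8)^(1/3) ≈ 0.855.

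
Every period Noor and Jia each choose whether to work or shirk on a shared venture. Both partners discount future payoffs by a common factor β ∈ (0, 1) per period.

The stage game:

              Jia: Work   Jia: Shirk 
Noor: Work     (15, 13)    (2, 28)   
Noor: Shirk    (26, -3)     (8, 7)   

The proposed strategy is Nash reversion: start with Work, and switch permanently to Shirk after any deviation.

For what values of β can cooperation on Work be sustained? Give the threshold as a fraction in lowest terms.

5/7

For Noor: deviation gain 26−15 = 11, per-period punishment loss 15−8 = 7. IC gives β ≥ 11/18.
For Jia: gain 15, loss 6 per period, so β ≥ 15/21 = 5/7.
The tighter constraint is Jia's, so cooperation needs β ≥ 5/7.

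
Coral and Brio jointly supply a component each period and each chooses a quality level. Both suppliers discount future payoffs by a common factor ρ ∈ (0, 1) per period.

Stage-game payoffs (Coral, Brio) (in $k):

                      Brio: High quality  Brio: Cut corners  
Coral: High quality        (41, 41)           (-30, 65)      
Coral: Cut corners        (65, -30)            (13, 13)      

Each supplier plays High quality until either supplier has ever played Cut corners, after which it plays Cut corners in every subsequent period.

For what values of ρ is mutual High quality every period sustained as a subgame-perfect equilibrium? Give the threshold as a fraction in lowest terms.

Cooperation forever yields 41 each period: 41/(1−ρ).
Deviating yields 65 once, then 13 forever: 65 + 13ρ/(1−ρ).
No profitable deviation requires 41/(1−ρ) ≥ 65 + 13ρ/(1−ρ).
Multiplying by (1−ρ): 41 ≥ 65(1−ρ) + 13ρ = 65 − 52ρ.
So 52ρ ≥ 24, i.e. ρ ≥ 24/52 = 6/13.

6/13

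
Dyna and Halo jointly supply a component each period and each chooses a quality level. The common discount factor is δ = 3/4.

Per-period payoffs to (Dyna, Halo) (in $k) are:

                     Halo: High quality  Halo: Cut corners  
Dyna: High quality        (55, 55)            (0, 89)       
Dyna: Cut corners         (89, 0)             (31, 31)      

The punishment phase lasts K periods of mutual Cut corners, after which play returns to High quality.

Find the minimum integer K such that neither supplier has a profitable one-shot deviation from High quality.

3

IC: δ(1−δ^K)/(1−δ) ≥ (89−55)/(55−31) = 17/12.
With δ = 3/4: need 1 − δ^K ≥ 17/12·(1−3/4)/(3/4), i.e. δ^K ≤ 0.5278.
Since (3/4)^2 = 0.5625 and (3/4)^3 = 0.4219, the smallest such K is 3.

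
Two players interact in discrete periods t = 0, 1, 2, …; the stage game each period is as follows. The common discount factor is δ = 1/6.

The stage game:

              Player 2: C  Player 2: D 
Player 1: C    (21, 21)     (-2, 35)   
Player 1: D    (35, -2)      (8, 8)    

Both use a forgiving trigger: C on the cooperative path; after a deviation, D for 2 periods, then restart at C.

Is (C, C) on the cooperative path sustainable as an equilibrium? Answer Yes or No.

No

IC: δ+…+δ^2 ≥ (35−21)/(21−8) = 14/13.
At δ = 1/6: partial sum = 0.1944 < 1.0769. Cooperation not sustainable.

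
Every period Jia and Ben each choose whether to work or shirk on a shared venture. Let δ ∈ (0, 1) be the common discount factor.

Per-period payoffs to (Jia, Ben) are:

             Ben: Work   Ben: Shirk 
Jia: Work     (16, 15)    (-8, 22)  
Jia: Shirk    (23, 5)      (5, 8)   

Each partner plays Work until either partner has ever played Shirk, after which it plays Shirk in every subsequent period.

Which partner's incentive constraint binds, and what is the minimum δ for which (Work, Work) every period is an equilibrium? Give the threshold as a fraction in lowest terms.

Ben; δ ≥ 1/2

Jia's threshold: (23−16)/(23−5) = 7/18.
Ben's threshold: (22−15)/(22−8) = 1/2.
7/18 < 1/2, so Ben binds and δ* = 1/2.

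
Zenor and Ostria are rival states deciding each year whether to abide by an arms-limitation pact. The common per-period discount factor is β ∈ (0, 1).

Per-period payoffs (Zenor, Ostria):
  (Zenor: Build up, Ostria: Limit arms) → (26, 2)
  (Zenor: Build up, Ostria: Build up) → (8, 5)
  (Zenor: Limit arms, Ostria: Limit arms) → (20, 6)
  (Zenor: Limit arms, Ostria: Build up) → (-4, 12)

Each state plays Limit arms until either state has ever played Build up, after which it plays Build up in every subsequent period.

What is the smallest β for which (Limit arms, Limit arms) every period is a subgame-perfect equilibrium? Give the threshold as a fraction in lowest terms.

For Zenor: deviation gain 26−20 = 6, per-period punishment loss 20−8 = 12. IC gives β ≥ 6/18 = 1/3.
For Ostria: gain 6, loss 1 per period, so β ≥ 6/7.
The tighter constraint is Ostria's, so cooperation needs β ≥ 6/7.

6/7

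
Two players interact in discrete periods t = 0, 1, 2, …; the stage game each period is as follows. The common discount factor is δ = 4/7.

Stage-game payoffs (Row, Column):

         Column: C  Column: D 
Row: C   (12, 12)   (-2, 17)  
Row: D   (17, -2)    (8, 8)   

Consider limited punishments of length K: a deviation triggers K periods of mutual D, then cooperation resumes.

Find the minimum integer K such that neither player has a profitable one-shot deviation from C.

IC: δ(1−δ^K)/(1−δ) ≥ (17−12)/(12−8) = 5/4.
With δ = 4/7: need 1 − δ^K ≥ 5/4·(1−4/7)/(4/7), i.e. δ^K ≤ 0.0625.
Since (4/7)^4 = 0.1066 and (4/7)^5 = 0.0609, the smallest such K is 5.

5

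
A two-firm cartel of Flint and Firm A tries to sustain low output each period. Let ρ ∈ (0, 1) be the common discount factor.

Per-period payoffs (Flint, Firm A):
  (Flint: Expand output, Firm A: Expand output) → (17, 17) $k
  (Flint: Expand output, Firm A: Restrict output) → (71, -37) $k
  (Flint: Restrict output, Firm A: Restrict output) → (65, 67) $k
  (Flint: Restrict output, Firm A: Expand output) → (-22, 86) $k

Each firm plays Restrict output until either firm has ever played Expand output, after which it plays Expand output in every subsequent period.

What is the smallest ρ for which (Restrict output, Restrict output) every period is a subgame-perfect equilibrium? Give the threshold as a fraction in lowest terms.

19/69

Flint: cooperation gives 65 each period; deviation gives 71 once then 17 forever.
  65/(1−ρ) ≥ 71 + 17ρ/(1−ρ) ⇒ ρ ≥ 6/54 = 1/9.
Firm A: cooperation gives 67 each period; deviation gives 86 once then 17 forever.
  ρ ≥ 19/69.
Both must hold, so the binding constraint is Firm A's: ρ ≥ 19/69.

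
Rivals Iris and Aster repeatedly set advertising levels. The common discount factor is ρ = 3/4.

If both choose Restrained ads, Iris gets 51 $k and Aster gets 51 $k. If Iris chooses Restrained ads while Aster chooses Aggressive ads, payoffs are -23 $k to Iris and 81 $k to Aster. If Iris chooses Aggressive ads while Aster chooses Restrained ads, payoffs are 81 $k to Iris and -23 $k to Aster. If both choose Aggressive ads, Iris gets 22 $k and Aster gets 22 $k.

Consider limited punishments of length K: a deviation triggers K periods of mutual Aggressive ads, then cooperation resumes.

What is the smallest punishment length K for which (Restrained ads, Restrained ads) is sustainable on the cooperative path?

2

No profitable deviation requires (51−22)(ρ+…+ρ^K) ≥ 81−51, i.e. ρ+…+ρ^K ≥ 30/29 ≈ 1.0345.
With ρ = 3/4, the partial sums are K=1: 0.7500, K=2: 1.3125.
K = 2 is the first length at which the sum reaches 1.0345.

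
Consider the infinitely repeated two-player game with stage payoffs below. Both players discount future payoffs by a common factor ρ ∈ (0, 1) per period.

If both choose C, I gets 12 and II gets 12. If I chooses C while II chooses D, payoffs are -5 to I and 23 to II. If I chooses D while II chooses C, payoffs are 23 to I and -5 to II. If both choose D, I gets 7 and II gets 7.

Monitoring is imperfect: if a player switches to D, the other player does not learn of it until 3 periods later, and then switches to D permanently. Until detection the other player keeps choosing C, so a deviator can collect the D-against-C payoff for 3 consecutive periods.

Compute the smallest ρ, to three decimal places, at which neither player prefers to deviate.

The best deviation is to choose D for all 3 undetected periods, earning 23 each, then 7 forever once detected.
Deviation value: 23(1−ρ^3)/(1−ρ) + 7ρ^3/(1−ρ); cooperation value: 12/(1−ρ).
IC: 12 ≥ 23(1−ρ^3) + 7ρ^3 = 23 − 16ρ^3.
So ρ^3 ≥ 11/16, giving ρ ≥ (11/16)^(1/3) ≈ 0.883.

0.883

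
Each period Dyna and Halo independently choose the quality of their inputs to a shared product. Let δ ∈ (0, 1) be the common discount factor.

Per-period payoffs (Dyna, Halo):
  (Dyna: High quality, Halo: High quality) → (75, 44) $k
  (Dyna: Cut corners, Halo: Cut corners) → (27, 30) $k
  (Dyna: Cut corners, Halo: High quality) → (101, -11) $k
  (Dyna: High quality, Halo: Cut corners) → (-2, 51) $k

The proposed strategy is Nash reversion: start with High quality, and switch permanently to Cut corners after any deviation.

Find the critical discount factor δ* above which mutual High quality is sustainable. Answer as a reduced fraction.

13/37

Dyna: cooperation gives 75 each period; deviation gives 101 once then 27 forever.
  75/(1−δ) ≥ 101 + 27δ/(1−δ) ⇒ δ ≥ 26/74 = 13/37.
Halo: cooperation gives 44 each period; deviation gives 51 once then 30 forever.
  δ ≥ 7/21 = 1/3.
Both must hold, so the binding constraint is Dyna's: δ ≥ 13/37.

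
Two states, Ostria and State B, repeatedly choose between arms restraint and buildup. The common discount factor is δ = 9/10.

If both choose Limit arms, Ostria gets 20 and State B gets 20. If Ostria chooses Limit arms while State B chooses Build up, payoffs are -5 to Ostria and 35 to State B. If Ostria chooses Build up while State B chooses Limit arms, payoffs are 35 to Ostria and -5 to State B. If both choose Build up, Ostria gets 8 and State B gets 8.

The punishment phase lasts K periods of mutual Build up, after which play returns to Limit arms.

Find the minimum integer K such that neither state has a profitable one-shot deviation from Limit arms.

Need Σ_{k=1}^{K} δ^k ≥ (35−20)/(20−8) = 1.2500 at δ = 9/10.
At K = 1 the sum is 0.9000 < 1.2500; at K = 2 it is 1.7100 ≥ 1.2500.
So the minimum punishment length is K = 2.

2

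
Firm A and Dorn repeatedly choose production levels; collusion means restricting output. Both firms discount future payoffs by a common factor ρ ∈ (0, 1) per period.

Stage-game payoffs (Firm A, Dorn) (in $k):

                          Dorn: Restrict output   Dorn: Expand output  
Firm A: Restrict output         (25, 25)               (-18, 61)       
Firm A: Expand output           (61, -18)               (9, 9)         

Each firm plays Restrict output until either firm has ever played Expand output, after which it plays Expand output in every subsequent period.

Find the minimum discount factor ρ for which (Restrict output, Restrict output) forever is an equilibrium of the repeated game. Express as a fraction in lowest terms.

9/13

Cooperation forever yields 25 each period: 25/(1−ρ).
Deviating yields 61 once, then 9 forever: 61 + 9ρ/(1−ρ).
No profitable deviation requires 25/(1−ρ) ≥ 61 + 9ρ/(1−ρ).
Multiplying by (1−ρ): 25 ≥ 61(1−ρ) + 9ρ = 61 − 52ρ.
So 52ρ ≥ 36, i.e. ρ ≥ 36/52 = 9/13.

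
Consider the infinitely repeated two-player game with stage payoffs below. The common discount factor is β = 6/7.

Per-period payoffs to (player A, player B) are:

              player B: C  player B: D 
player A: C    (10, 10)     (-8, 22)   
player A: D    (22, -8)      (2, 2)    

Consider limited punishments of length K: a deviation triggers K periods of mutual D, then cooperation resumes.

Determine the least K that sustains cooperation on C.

IC: β(1−β^K)/(1−β) ≥ (22−10)/(10−2) = 3/2.
With β = 6/7: need 1 − β^K ≥ 3/2·(1−6/7)/(6/7), i.e. β^K ≤ 0.7500.
Since (6/7)^1 = 0.8571 and (6/7)^2 = 0.7347, the smallest such K is 2.

2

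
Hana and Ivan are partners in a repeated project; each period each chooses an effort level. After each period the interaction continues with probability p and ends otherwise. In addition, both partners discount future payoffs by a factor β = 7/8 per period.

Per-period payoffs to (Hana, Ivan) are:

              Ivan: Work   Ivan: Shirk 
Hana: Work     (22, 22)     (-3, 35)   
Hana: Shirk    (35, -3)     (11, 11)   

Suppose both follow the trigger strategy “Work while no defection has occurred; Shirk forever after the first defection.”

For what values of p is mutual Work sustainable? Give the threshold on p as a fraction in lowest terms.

Expected continuation weight on next period's payoff is β·p = 7/8·p, which plays the role of the discount factor.
Cooperation requires 7/8·p ≥ (35−22)/(35−11) = 13/24, hence p ≥ 13/21.

13/21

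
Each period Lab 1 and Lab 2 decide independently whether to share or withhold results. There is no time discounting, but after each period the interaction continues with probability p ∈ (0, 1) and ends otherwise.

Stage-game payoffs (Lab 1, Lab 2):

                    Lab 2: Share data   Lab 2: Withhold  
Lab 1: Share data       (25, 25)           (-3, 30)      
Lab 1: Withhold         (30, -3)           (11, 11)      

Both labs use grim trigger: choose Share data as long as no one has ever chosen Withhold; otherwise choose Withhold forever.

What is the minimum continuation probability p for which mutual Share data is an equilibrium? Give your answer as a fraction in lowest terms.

Expected cooperation value is 25 + p·25 + p²·25 + … = 25/(1−p); deviation gives 30 + p·11/(1−p).
25 ≥ 30(1−p) + 11p ⇒ 19p ≥ 5 ⇒ p ≥ 5/19.

5/19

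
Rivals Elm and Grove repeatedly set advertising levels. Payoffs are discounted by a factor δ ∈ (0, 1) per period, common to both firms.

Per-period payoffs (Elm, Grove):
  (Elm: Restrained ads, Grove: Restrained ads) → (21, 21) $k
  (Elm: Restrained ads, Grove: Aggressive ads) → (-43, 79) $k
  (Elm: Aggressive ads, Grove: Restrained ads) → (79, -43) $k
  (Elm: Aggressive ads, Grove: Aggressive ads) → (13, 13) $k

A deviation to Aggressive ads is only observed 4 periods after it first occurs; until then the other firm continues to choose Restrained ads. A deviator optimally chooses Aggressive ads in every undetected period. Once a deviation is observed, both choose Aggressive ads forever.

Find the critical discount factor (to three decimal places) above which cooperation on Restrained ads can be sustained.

The best deviation is to choose Aggressive ads for all 4 undetected periods, earning 79 each, then 13 forever once detected.
Deviation value: 79(1−δ^4)/(1−δ) + 13δ^4/(1−δ); cooperation value: 21/(1−δ).
IC: 21 ≥ 79(1−δ^4) + 13δ^4 = 79 − 66δ^4.
So δ^4 ≥ 58/66 = 29/33, giving δ ≥ (29/33)^(1/4) ≈ 0.968.

0.968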